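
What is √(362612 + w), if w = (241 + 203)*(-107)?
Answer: 4*√19694 ≈ 561.34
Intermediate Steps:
w = -47508 (w = 444*(-107) = -47508)
√(362612 + w) = √(362612 - 47508) = √315104 = 4*√19694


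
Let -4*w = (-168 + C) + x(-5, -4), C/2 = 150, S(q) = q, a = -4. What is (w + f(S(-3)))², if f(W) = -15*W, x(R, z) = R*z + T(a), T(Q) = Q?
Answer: 64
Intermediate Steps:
x(R, z) = -4 + R*z (x(R, z) = R*z - 4 = -4 + R*z)
C = 300 (C = 2*150 = 300)
w = -37 (w = -((-168 + 300) + (-4 - 5*(-4)))/4 = -(132 + (-4 + 20))/4 = -(132 + 16)/4 = -¼*148 = -37)
(w + f(S(-3)))² = (-37 - 15*(-3))² = (-37 + 45)² = 8² = 64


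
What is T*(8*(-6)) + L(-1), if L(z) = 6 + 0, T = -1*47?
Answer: 2262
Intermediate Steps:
T = -47
L(z) = 6
T*(8*(-6)) + L(-1) = -376*(-6) + 6 = -47*(-48) + 6 = 2256 + 6 = 2262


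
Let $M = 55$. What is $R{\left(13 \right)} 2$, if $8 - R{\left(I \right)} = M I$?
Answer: $-1414$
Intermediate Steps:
$R{\left(I \right)} = 8 - 55 I$
$R{\left(13 \right)} 2 = \left(8 - 715\right) 2 = \left(-707\right) 2 = -1414$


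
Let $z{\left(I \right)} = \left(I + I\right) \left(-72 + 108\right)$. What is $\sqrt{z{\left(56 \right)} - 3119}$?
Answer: $\sqrt{913} \approx 30.216$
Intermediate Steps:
$z{\left(I \right)} = 72 I$ ($z{\left(I \right)} = 2 I 36 = 72 I$)
$\sqrt{z{\left(56 \right)} - 3119} = \sqrt{72 \cdot 56 - 3119} = \sqrt{4032 - 3119} = \sqrt{913}$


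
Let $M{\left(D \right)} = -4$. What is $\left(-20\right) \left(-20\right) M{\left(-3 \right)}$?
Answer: $-1600$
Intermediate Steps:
$\left(-20\right) \left(-20\right) M{\left(-3 \right)} = \left(-20\right) \left(-20\right) \left(-4\right) = 400 \left(-4\right) = -1600$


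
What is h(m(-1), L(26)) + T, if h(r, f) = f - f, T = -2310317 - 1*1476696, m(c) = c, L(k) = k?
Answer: -3787013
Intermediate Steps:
T = -3787013 (T = -2310317 - 1476696 = -3787013)
h(r, f) = 0
h(m(-1), L(26)) + T = 0 - 3787013 = -3787013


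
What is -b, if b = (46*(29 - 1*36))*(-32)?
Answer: -10304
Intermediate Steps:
b = 10304 (b = (46*(29 - 36))*(-32) = (46*(-7))*(-32) = -322*(-32) = 10304)
-b = -1*10304 = -10304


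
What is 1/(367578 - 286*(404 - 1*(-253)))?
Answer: 1/179676 ≈ 5.5656e-6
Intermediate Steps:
1/(367578 - 286*(404 - 1*(-253))) = 1/(367578 - 286*(404 + 253)) = 1/(367578 - 286*657) = 1/(367578 - 187902) = 1/179676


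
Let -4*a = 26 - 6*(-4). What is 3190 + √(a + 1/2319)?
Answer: 3190 + I*√268878774/4638 ≈ 3190.0 + 3.5355*I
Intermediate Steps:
a = -25/2 (a = -(26 - 6*(-4))/4 = -(26 + 24)/4 = -¼*50 = -25/2 ≈ -12.500)
3190 + √(a + 1/2319) = 3190 + √(-25/2 + 1/2319) = 3190 + √(-57973/4638) = 3190 + I*√268878774/4638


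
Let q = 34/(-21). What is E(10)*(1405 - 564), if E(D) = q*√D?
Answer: -28594*√10/21 ≈ -4305.8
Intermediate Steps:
q = -34/21 (q = 34*(-1/21) = -34/21 ≈ -1.6190)
E(D) = -34*√D/21
E(10)*(1405 - 564) = (-34*√10/21)*(1405 - 564) = -34*√10/21*841 = -28594*√10/21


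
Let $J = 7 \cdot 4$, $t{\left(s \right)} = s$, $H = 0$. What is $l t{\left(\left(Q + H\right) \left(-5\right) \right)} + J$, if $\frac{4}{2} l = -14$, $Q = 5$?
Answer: $203$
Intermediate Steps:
$l = -7$ ($l = \frac{1}{2} \left(-14\right) = -7$)
$J = 28$
$l t{\left(\left(Q + H\right) \left(-5\right) \right)} + J = - 7 \left(5 + 0\right) \left(-5\right) + 28 = - 7 \cdot 5 \left(-5\right) + 28 = \left(-7\right) \left(-25\right) + 28 = 175 + 28 = 203$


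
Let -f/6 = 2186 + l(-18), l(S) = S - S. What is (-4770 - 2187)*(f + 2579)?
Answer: 73305909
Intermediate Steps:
l(S) = 0
f = -13116 (f = -6*(2186 + 0) = -6*2186 = -13116)
(-4770 - 2187)*(f + 2579) = (-4770 - 2187)*(-13116 + 2579) = -6957*(-10537) = 73305909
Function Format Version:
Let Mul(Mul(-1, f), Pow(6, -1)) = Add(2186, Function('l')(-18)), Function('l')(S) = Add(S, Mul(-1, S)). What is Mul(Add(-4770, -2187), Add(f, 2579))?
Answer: 73305909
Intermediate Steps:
Function('l')(S) = 0
f = -13116 (f = Mul(-6, Add(2186, 0)) = Mul(-6, 2186) = -13116)
Mul(Add(-4770, -2187), Add(f, 2579)) = Mul(Add(-4770, -2187), Add(-13116, 2579)) = Mul(-6957, -10537) = 73305909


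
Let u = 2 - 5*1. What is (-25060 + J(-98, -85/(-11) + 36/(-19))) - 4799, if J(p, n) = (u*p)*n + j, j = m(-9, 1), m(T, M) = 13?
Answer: -5879428/209 ≈ -28131.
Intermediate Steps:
u = -3 (u = 2 - 5 = -3)
j = 13
J(p, n) = 13 - 3*n*p (J(p, n) = (-3*p)*n + 13 = -3*n*p + 13 = 13 - 3*n*p)
(-25060 + J(-98, -85/(-11) + 36/(-19))) - 4799 = (-25060 + (13 - 3*(-85/(-11) + 36/(-19))*(-98))) - 4799 = (-25060 + (13 - 3*(-85*(-1/11) + 36*(-1/19))*(-98))) - 4799 = (-25060 + (13 - 3*(85/11 - 36/19)*(-98))) - 4799 = (-25060 + (13 - 3*1219/209*(-98))) - 4799 = (-25060 + (13 + 358386/209)) - 4799 = (-25060 + 361103/209) - 4799 = -4876437/209 - 4799 = -5879428/209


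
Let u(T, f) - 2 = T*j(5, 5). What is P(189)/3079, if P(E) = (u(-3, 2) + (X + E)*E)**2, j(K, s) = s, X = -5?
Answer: 1208466169/3079 ≈ 3.9249e+5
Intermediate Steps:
u(T, f) = 2 + 5*T (u(T, f) = 2 + T*5 = 2 + 5*T)
P(E) = (-13 + E*(-5 + E))**2 (P(E) = ((2 + 5*(-3)) + (-5 + E)*E)**2 = ((2 - 15) + E*(-5 + E))**2 = (-13 + E*(-5 + E))**2)
P(189)/3079 = (-13 + 189**2 - 5*189)**2/3079 = (-13 + 35721 - 945)**2*(1/3079) = 34763**2*(1/3079) = 1208466169*(1/3079) = 1208466169/3079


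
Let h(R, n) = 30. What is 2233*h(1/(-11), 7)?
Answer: 66990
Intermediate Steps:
2233*h(1/(-11), 7) = 2233*30 = 66990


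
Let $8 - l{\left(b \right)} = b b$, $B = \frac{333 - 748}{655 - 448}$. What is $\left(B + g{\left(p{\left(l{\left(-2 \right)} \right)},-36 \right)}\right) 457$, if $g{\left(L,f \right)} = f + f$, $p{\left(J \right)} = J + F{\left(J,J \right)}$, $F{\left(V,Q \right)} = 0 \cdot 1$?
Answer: $- \frac{7000783}{207} \approx -33820.0$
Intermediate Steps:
$F{\left(V,Q \right)} = 0$
$B = - \frac{415}{207} \approx -2.0048$
$l{\left(b \right)} = 8 - b^{2}$ ($l{\left(b \right)} = 8 - b b = 8 - b^{2}$)
$p{\left(J \right)} = J$ ($p{\left(J \right)} = J + 0 = J$)
$g{\left(L,f \right)} = 2 f$
$\left(B + g{\left(p{\left(l{\left(-2 \right)} \right)},-36 \right)}\right) 457 = \left(- \frac{415}{207} + 2 \left(-36\right)\right) 457 = \left(- \frac{415}{207} - 72\right) 457 = \left(- \frac{15319}{207}\right) 457 = - \frac{7000783}{207}$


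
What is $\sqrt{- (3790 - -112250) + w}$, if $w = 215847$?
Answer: $\sqrt{99807} \approx 315.92$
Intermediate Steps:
$\sqrt{- (3790 - -112250) + w} = \sqrt{- (3790 - -112250) + 215847} = \sqrt{- (3790 + 112250) + 215847} = \sqrt{\left(-1\right) 116040 + 215847} = \sqrt{-116040 + 215847} = \sqrt{99807}$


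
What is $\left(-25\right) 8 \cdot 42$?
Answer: $-8400$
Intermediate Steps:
$\left(-25\right) 8 \cdot 42 = \left(-200\right) 42 = -8400$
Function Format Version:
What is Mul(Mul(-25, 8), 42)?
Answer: -8400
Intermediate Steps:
Mul(Mul(-25, 8), 42) = Mul(-200, 42) = -8400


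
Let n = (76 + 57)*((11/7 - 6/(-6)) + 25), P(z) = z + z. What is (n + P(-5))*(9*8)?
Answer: 263304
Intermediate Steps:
P(z) = 2*z
n = 3667 (n = 133*((11*(1/7) - 6*(-1/6)) + 25) = 133*((11/7 + 1) + 25) = 133*(18/7 + 25) = 133*(193/7) = 3667)
(n + P(-5))*(9*8) = (3667 + 2*(-5))*(9*8) = (3667 - 10)*72 = 3657*72 = 263304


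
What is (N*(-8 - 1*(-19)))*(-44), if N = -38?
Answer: 18392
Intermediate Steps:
(N*(-8 - 1*(-19)))*(-44) = -38*(-8 - 1*(-19))*(-44) = -38*(-8 + 19)*(-44) = -38*11*(-44) = -418*(-44) = 18392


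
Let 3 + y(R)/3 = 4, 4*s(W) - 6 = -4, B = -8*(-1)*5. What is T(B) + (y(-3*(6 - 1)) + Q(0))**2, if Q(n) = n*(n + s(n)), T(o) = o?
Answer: 49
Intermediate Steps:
B = 40 (B = 8*5 = 40)
s(W) = 1/2 (s(W) = 3/2 + (1/4)*(-4) = 3/2 - 1 = 1/2)
Q(n) = n*(1/2 + n) (Q(n) = n*(n + 1/2) = n*(1/2 + n))
y(R) = 3 (y(R) = -9 + 3*4 = -9 + 12 = 3)
T(B) + (y(-3*(6 - 1)) + Q(0))**2 = 40 + (3 + 0*(1/2 + 0))**2 = 40 + (3 + 0*(1/2))**2 = 40 + (3 + 0)**2 = 40 + 3**2 = 40 + 9 = 49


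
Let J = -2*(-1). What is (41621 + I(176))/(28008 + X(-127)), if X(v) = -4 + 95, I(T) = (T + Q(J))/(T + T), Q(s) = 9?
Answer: 14650777/9890848 ≈ 1.4812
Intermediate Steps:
J = 2
I(T) = (9 + T)/(2*T) (I(T) = (T + 9)/(T + T) = (9 + T)/((2*T)) = (9 + T)*(1/(2*T)) = (9 + T)/(2*T))
X(v) = 91
(41621 + I(176))/(28008 + X(-127)) = (41621 + (½)*(9 + 176)/176)/(28008 + 91) = (41621 + (½)*(1/176)*185)/28099 = (41621 + 185/352)*(1/28099) = (14650777/352)*(1/28099) = 14650777/9890848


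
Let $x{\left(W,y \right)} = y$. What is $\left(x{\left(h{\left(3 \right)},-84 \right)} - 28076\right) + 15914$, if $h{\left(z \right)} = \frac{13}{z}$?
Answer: $-12246$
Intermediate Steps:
$\left(x{\left(h{\left(3 \right)},-84 \right)} - 28076\right) + 15914 = \left(-84 - 28076\right) + 15914 = -28160 + 15914 = -12246$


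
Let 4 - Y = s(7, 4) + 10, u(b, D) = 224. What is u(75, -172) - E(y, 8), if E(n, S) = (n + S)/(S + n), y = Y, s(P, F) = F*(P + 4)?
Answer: 223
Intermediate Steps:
s(P, F) = F*(4 + P)
Y = -50 (Y = 4 - (4*(4 + 7) + 10) = 4 - (4*11 + 10) = 4 - (44 + 10) = 4 - 1*54 = 4 - 54 = -50)
y = -50
E(n, S) = 1 (E(n, S) = (S + n)/(S + n) = 1)
u(75, -172) - E(y, 8) = 224 - 1*1 = 224 - 1 = 223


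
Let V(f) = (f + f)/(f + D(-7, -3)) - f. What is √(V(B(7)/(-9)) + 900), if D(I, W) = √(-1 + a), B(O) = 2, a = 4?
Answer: √(-16240 + 72918*√3)/(3*√(-2 + 9*√3)) ≈ 29.999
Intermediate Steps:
D(I, W) = √3 (D(I, W) = √(-1 + 4) = √3)
V(f) = -f + 2*f/(f + √3) (V(f) = (f + f)/(f + √3) - f = (2*f)/(f + √3) - f = 2*f/(f + √3) - f = -f + 2*f/(f + √3))
√(V(B(7)/(-9)) + 900) = √((2/(-9))*(2 - 2/(-9) - √3)/(2/(-9) + √3) + 900) = √((2*(-⅑))*(2 - 2*(-1)/9 - √3)/(2*(-⅑) + √3) + 900) = √(-2*(2 - 1*(-2/9) - √3)/(9*(-2/9 + √3)) + 900) = √(-2*(2 + 2/9 - √3)/(9*(-2/9 + √3)) + 900) = √(-2*(20/9 - √3)/(9*(-2/9 + √3)) + 900) = √(900 - 2*(20/9 - √3)/(9*(-2/9 + √3)))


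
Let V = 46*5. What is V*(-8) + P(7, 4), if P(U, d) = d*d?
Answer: -1824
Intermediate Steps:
V = 230
P(U, d) = d²
V*(-8) + P(7, 4) = 230*(-8) + 4² = -1840 + 16 = -1824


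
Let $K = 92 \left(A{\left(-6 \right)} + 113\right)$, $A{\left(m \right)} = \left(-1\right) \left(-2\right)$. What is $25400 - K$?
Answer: $14820$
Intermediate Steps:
$A{\left(m \right)} = 2$
$K = 10580$ ($K = 92 \left(2 + 113\right) = 92 \cdot 115 = 10580$)
$25400 - K = 25400 - 10580 = 14820$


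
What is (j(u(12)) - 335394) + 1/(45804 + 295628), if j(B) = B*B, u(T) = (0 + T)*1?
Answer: -114465077999/341432 ≈ -3.3525e+5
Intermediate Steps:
u(T) = T (u(T) = T*1 = T)
j(B) = B**2
(j(u(12)) - 335394) + 1/(45804 + 295628) = (12**2 - 335394) + 1/(45804 + 295628) = (144 - 335394) + 1/341432 = -335250 + 1/341432 = -114465077999/341432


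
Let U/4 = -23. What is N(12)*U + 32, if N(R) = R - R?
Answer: 32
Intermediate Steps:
N(R) = 0
U = -92 (U = 4*(-23) = -92)
N(12)*U + 32 = 0*(-92) + 32 = 0 + 32 = 32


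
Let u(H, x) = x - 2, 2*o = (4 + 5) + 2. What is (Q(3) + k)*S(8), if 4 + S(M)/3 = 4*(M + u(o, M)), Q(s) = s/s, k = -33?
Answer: -4992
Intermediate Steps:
o = 11/2 (o = ((4 + 5) + 2)/2 = (9 + 2)/2 = (½)*11 = 11/2 ≈ 5.5000)
u(H, x) = -2 + x
Q(s) = 1
S(M) = -36 + 24*M (S(M) = -12 + 3*(4*(M + (-2 + M))) = -12 + 3*(4*(-2 + 2*M)) = -12 + 3*(-8 + 8*M) = -12 + (-24 + 24*M) = -36 + 24*M)
(Q(3) + k)*S(8) = (1 - 33)*(-36 + 24*8) = -32*(-36 + 192) = -32*156 = -4992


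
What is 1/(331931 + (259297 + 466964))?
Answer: 1/1058192 ≈ 9.4501e-7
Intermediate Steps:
1/(331931 + (259297 + 466964)) = 1/(331931 + 726261) = 1/1058192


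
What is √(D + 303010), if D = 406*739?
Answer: 2*√150761 ≈ 776.56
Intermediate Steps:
D = 300034
√(D + 303010) = √(300034 + 303010) = √603044 = 2*√150761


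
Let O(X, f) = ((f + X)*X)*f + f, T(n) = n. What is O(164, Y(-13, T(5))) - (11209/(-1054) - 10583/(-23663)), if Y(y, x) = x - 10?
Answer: -3251652384685/24940802 ≈ -1.3037e+5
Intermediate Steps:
Y(y, x) = -10 + x
O(X, f) = f + X*f*(X + f) (O(X, f) = ((X + f)*X)*f + f = (X*(X + f))*f + f = X*f*(X + f) + f = f + X*f*(X + f))
O(164, Y(-13, T(5))) - (11209/(-1054) - 10583/(-23663)) = (-10 + 5)*(1 + 164² + 164*(-10 + 5)) - (11209/(-1054) - 10583/(-23663)) = -5*(1 + 26896 + 164*(-5)) - (11209*(-1/1054) - 10583*(-1/23663)) = -5*(1 + 26896 - 820) - (-11209/1054 + 10583/23663) = -5*26077 - 1*(-254084085/24940802) = -130385 + 254084085/24940802 = -3251652384685/24940802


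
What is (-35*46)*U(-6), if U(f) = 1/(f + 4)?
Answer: 805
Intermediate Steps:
U(f) = 1/(4 + f)
(-35*46)*U(-6) = (-35*46)/(4 - 6) = -1610/(-2) = -1610*(-½) = 805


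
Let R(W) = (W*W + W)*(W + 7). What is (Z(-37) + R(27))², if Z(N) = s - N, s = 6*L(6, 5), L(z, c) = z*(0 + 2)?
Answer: 666310969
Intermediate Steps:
L(z, c) = 2*z (L(z, c) = z*2 = 2*z)
s = 72 (s = 6*(2*6) = 6*12 = 72)
Z(N) = 72 - N
R(W) = (7 + W)*(W + W²) (R(W) = (W² + W)*(7 + W) = (W + W²)*(7 + W) = (7 + W)*(W + W²))
(Z(-37) + R(27))² = ((72 - 1*(-37)) + 27*(7 + 27² + 8*27))² = ((72 + 37) + 27*(7 + 729 + 216))² = (109 + 27*952)² = (109 + 25704)² = 25813² = 666310969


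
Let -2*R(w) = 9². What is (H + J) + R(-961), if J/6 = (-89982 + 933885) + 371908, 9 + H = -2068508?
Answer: 10452617/2 ≈ 5.2263e+6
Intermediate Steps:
H = -2068517 (H = -9 - 2068508 = -2068517)
R(w) = -81/2 (R(w) = -½*9² = -½*81 = -81/2)
J = 7294866 (J = 6*((-89982 + 933885) + 371908) = 6*(843903 + 371908) = 6*1215811 = 7294866)
(H + J) + R(-961) = (-2068517 + 7294866) - 81/2 = 5226349 - 81/2 = 10452617/2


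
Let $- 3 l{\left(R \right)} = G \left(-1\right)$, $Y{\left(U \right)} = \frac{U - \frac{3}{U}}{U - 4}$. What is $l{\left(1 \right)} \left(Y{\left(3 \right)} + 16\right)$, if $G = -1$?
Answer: $- \frac{14}{3} \approx -4.6667$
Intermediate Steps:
$Y{\left(U \right)} = \frac{U - \frac{3}{U}}{-4 + U}$
$l{\left(R \right)} = - \frac{1}{3}$ ($l{\left(R \right)} = - \frac{\left(-1\right) \left(-1\right)}{3} = \left(- \frac{1}{3}\right) 1 = - \frac{1}{3}$)
$l{\left(1 \right)} \left(Y{\left(3 \right)} + 16\right) = - \frac{\frac{-3 + 3^{2}}{3 \left(-4 + 3\right)} + 16}{3} = - \frac{\frac{-3 + 9}{3 \left(-1\right)} + 16}{3} = - \frac{\frac{1}{3} \left(-1\right) 6 + 16}{3} = - \frac{-2 + 16}{3} = \left(- \frac{1}{3}\right) 14 = - \frac{14}{3}$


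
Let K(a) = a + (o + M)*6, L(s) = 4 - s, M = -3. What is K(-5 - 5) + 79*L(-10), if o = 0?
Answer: 1078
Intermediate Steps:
K(a) = -18 + a (K(a) = a + (0 - 3)*6 = a - 3*6 = a - 18 = -18 + a)
K(-5 - 5) + 79*L(-10) = (-18 + (-5 - 5)) + 79*(4 - 1*(-10)) = (-18 - 10) + 79*(4 + 10) = -28 + 79*14 = -28 + 1106 = 1078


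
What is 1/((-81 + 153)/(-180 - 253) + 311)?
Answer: 433/134591 ≈ 0.0032172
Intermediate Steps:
1/((-81 + 153)/(-180 - 253) + 311) = 1/(72/(-433) + 311) = 1/(72*(-1/433) + 311) = 1/(-72/433 + 311) = 1/(134591/433) = 433/134591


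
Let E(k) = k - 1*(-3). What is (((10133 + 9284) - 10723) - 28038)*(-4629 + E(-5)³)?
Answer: 89698128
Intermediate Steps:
E(k) = 3 + k (E(k) = k + 3 = 3 + k)
(((10133 + 9284) - 10723) - 28038)*(-4629 + E(-5)³) = (((10133 + 9284) - 10723) - 28038)*(-4629 + (3 - 5)³) = ((19417 - 10723) - 28038)*(-4629 + (-2)³) = (8694 - 28038)*(-4629 - 8) = -19344*(-4637) = 89698128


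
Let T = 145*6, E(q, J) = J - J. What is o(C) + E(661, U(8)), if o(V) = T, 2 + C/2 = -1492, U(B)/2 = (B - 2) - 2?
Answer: 870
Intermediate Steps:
U(B) = -8 + 2*B (U(B) = 2*((B - 2) - 2) = 2*((-2 + B) - 2) = 2*(-4 + B) = -8 + 2*B)
E(q, J) = 0
T = 870
C = -2988 (C = -4 + 2*(-1492) = -4 - 2984 = -2988)
o(V) = 870
o(C) + E(661, U(8)) = 870 + 0 = 870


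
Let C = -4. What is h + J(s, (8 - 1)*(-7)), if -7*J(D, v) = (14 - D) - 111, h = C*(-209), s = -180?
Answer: 5769/7 ≈ 824.14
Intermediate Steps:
h = 836 (h = -4*(-209) = 836)
J(D, v) = 97/7 + D/7 (J(D, v) = -((14 - D) - 111)/7 = -(-97 - D)/7 = 97/7 + D/7)
h + J(s, (8 - 1)*(-7)) = 836 + (97/7 + (⅐)*(-180)) = 836 + (97/7 - 180/7) = 836 - 83/7 = 5769/7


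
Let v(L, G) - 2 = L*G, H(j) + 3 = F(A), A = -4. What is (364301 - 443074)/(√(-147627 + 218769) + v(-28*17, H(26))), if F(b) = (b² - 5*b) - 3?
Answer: 562360447/101895071 + 78773*√71142/203790142 ≈ 5.6221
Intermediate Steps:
F(b) = -3 + b² - 5*b
H(j) = 30 (H(j) = -3 + (-3 + (-4)² - 5*(-4)) = -3 + (-3 + 16 + 20) = -3 + 33 = 30)
v(L, G) = 2 + G*L (v(L, G) = 2 + L*G = 2 + G*L)
(364301 - 443074)/(√(-147627 + 218769) + v(-28*17, H(26))) = (364301 - 443074)/(√(-147627 + 218769) + (2 + 30*(-28*17))) = -78773/(√71142 + (2 + 30*(-476))) = -78773/(√71142 + (2 - 14280)) = -78773/(√71142 - 14278) = -78773/(-14278 + √71142)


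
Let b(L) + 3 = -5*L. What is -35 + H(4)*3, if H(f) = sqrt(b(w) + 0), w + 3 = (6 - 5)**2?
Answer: -35 + 3*sqrt(7) ≈ -27.063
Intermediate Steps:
w = -2 (w = -3 + (6 - 5)**2 = -3 + 1**2 = -3 + 1 = -2)
b(L) = -3 - 5*L
H(f) = sqrt(7) (H(f) = sqrt((-3 - 5*(-2)) + 0) = sqrt((-3 + 10) + 0) = sqrt(7 + 0) = sqrt(7))
-35 + H(4)*3 = -35 + sqrt(7)*3 = -35 + 3*sqrt(7)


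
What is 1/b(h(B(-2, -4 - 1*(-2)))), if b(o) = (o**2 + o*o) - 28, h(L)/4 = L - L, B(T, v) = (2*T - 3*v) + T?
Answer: -1/28 ≈ -0.035714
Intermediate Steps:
B(T, v) = -3*v + 3*T (B(T, v) = (-3*v + 2*T) + T = -3*v + 3*T)
h(L) = 0 (h(L) = 4*(L - L) = 4*0 = 0)
b(o) = -28 + 2*o**2 (b(o) = (o**2 + o**2) - 28 = 2*o**2 - 28 = -28 + 2*o**2)
1/b(h(B(-2, -4 - 1*(-2)))) = 1/(-28 + 2*0**2) = 1/(-28 + 2*0) = 1/(-28 + 0) = 1/(-28) = -1/28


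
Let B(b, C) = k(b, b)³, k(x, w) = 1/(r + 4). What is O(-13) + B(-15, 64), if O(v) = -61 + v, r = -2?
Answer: -591/8 ≈ -73.875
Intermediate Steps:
k(x, w) = ½ (k(x, w) = 1/(-2 + 4) = 1/2 = ½)
B(b, C) = ⅛ (B(b, C) = (½)³ = ⅛)
O(-13) + B(-15, 64) = (-61 - 13) + ⅛ = -74 + ⅛ = -591/8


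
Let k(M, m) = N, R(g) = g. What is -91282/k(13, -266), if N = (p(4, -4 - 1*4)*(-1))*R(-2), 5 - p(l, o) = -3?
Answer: -45641/8 ≈ -5705.1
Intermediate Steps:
p(l, o) = 8 (p(l, o) = 5 - 1*(-3) = 5 + 3 = 8)
N = 16 (N = (8*(-1))*(-2) = -8*(-2) = 16)
k(M, m) = 16
-91282/k(13, -266) = -91282/16 = -91282*1/16 = -45641/8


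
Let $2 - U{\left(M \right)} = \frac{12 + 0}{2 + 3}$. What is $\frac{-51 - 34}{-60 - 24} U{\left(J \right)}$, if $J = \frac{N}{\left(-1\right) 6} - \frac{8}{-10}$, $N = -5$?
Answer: $- \frac{17}{42} \approx -0.40476$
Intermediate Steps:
$J = \frac{49}{30}$ ($J = - \frac{5}{\left(-1\right) 6} - \frac{8}{-10} = - \frac{5}{-6} - - \frac{4}{5} = \left(-5\right) \left(- \frac{1}{6}\right) + \frac{4}{5} = \frac{5}{6} + \frac{4}{5} = \frac{49}{30} \approx 1.6333$)
$U{\left(M \right)} = - \frac{2}{5}$ ($U{\left(M \right)} = 2 - \frac{12 + 0}{2 + 3} = 2 - \frac{12}{5} = - \frac{2}{5}$)
$\frac{-51 - 34}{-60 - 24} U{\left(J \right)} = \frac{-51 - 34}{-60 - 24} \left(- \frac{2}{5}\right) = - \frac{85}{-84} \left(- \frac{2}{5}\right) = \left(-85\right) \left(- \frac{1}{84}\right) \left(- \frac{2}{5}\right) = \frac{85}{84} \left(- \frac{2}{5}\right) = - \frac{17}{42}$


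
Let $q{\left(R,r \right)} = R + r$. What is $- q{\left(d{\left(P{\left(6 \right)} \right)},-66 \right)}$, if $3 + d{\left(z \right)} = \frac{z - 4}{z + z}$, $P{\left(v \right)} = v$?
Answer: $\frac{413}{6} \approx 68.833$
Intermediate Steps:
$d{\left(z \right)} = -3 + \frac{-4 + z}{2 z}$ ($d{\left(z \right)} = -3 + \frac{z - 4}{z + z} = -3 + \frac{-4 + z}{2 z}$)
$- q{\left(d{\left(P{\left(6 \right)} \right)},-66 \right)} = - (\left(- \frac{5}{2} - \frac{2}{6}\right) - 66) = - (\left(- \frac{5}{2} - \frac{1}{3}\right) - 66) = - (- \frac{17}{6} - 66) = \left(-1\right) \left(- \frac{413}{6}\right) = \frac{413}{6}$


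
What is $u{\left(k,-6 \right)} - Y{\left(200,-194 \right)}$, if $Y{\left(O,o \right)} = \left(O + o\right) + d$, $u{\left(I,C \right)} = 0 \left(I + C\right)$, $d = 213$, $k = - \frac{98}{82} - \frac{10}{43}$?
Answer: $-219$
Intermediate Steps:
$k = - \frac{2517}{1763}$ ($k = \left(-98\right) \frac{1}{82} - \frac{10}{43} = - \frac{49}{41} - \frac{10}{43} = - \frac{2517}{1763} \approx -1.4277$)
$u{\left(I,C \right)} = 0$ ($u{\left(I,C \right)} = 0 \left(C + I\right) = 0$)
$Y{\left(O,o \right)} = 213 + O + o$ ($Y{\left(O,o \right)} = \left(O + o\right) + 213 = 213 + O + o$)
$u{\left(k,-6 \right)} - Y{\left(200,-194 \right)} = 0 - \left(213 + 200 - 194\right) = 0 - 219 = -219$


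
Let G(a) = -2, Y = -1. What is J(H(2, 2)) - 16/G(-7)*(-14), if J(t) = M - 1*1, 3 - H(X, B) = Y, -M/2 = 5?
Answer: -123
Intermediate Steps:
M = -10 (M = -2*5 = -10)
H(X, B) = 4 (H(X, B) = 3 - 1*(-1) = 3 + 1 = 4)
J(t) = -11 (J(t) = -10 - 1*1 = -10 - 1 = -11)
J(H(2, 2)) - 16/G(-7)*(-14) = -11 - 16/(-2)*(-14) = -11 - 16*(-1/2)*(-14) = -11 + 8*(-14) = -11 - 112 = -123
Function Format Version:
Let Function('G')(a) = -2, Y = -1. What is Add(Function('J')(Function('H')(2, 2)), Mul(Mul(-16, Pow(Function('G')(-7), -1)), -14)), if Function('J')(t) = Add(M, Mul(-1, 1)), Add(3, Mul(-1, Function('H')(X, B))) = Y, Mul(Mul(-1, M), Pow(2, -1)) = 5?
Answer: -123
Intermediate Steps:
M = -10 (M = Mul(-2, 5) = -10)
Function('H')(X, B) = 4 (Function('H')(X, B) = Add(3, Mul(-1, -1)) = Add(3, 1) = 4)
Function('J')(t) = -11 (Function('J')(t) = Add(-10, Mul(-1, 1)) = Add(-10, -1) = -11)
Add(Function('J')(Function('H')(2, 2)), Mul(Mul(-16, Pow(Function('G')(-7), -1)), -14)) = Add(-11, Mul(Mul(-16, Pow(-2, -1)), -14)) = Add(-11, Mul(Mul(-16, Rational(-1, 2)), -14)) = Add(-11, Mul(8, -14)) = Add(-11, -112) = -123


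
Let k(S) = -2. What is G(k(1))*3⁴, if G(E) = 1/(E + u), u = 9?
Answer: 81/7 ≈ 11.571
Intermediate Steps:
G(E) = 1/(9 + E) (G(E) = 1/(E + 9) = 1/(9 + E))
G(k(1))*3⁴ = 3⁴/(9 - 2) = 81/7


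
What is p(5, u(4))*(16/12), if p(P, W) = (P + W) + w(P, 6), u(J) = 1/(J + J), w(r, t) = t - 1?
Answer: 27/2 ≈ 13.500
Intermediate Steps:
w(r, t) = -1 + t
u(J) = 1/(2*J)
p(P, W) = 5 + P + W (p(P, W) = (P + W) + (-1 + 6) = (P + W) + 5 = 5 + P + W)
p(5, u(4))*(16/12) = (5 + 5 + (½)/4)*(16/12) = (5 + 5 + (½)*(¼))*(16*(1/12)) = (5 + 5 + ⅛)*(4/3) = (81/8)*(4/3) = 27/2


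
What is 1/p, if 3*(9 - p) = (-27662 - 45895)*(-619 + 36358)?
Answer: 1/876284550 ≈ 1.1412e-9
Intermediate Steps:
p = 876284550 (p = 9 - (-27662 - 45895)*(-619 + 36358)/3 = 9 - (-24519)*35739 = 9 - 1/3*(-2628853623) = 9 + 876284541 = 876284550)
1/p = 1/876284550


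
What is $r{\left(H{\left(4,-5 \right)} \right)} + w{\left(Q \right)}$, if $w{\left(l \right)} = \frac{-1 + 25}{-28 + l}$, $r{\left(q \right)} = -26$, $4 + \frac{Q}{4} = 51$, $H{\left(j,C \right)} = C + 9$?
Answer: $- \frac{517}{20} \approx -25.85$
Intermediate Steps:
$H{\left(j,C \right)} = 9 + C$
$Q = 188$ ($Q = -16 + 4 \cdot 51 = -16 + 204 = 188$)
$w{\left(l \right)} = \frac{24}{-28 + l}$
$r{\left(H{\left(4,-5 \right)} \right)} + w{\left(Q \right)} = -26 + \frac{24}{-28 + 188} = -26 + \frac{24}{160} = -26 + 24 \cdot \frac{1}{160} = -26 + \frac{3}{20} = - \frac{517}{20}$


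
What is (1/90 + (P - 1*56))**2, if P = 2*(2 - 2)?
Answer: 25391521/8100 ≈ 3134.8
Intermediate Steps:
P = 0 (P = 2*0 = 0)
(1/90 + (P - 1*56))**2 = (1/90 + (0 - 1*56))**2 = (1/90 + (0 - 56))**2 = (1/90 - 56)**2 = (-5039/90)**2 = 25391521/8100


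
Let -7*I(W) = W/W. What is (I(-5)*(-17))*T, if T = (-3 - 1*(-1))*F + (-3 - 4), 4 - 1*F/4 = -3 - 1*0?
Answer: -153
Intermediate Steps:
F = 28 (F = 16 - 4*(-3 - 1*0) = 16 - 4*(-3 + 0) = 16 - 4*(-3) = 16 + 12 = 28)
I(W) = -1/7 (I(W) = -W/(7*W) = -1/7*1 = -1/7)
T = -63 (T = (-3 - 1*(-1))*28 + (-3 - 4) = (-3 + 1)*28 - 7 = -2*28 - 7 = -56 - 7 = -63)
(I(-5)*(-17))*T = -1/7*(-17)*(-63) = (17/7)*(-63) = -153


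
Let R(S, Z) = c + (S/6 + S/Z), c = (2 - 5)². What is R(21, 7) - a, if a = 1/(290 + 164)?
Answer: 3518/227 ≈ 15.498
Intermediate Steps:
c = 9 (c = (-3)² = 9)
a = 1/454 ≈ 0.0022026
R(S, Z) = 9 + S/6 + S/Z (R(S, Z) = 9 + (S/6 + S/Z) = 9 + S/6 + S/Z)
R(21, 7) - a = (9 + (⅙)*21 + 21/7) - 1*1/454 = (9 + 7/2 + 21*(⅐)) - 1/454 = (9 + 7/2 + 3) - 1/454 = 31/2 - 1/454 = 3518/227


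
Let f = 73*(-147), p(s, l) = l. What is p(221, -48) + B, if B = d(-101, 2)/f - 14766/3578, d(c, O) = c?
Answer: -1000538716/19197759 ≈ -52.117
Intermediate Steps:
f = -10731
B = -79046284/19197759 (B = -101/(-10731) - 14766/3578 = -101*(-1/10731) - 14766*1/3578 = 101/10731 - 7383/1789 = -79046284/19197759 ≈ -4.1175)
p(221, -48) + B = -48 - 79046284/19197759 = -1000538716/19197759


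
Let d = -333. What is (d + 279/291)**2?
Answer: 1037355264/9409 ≈ 1.1025e+5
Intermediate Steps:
(d + 279/291)**2 = (-333 + 279/291)**2 = (-333 + 279*(1/291))**2 = (-333 + 93/97)**2 = (-32208/97)**2 = 1037355264/9409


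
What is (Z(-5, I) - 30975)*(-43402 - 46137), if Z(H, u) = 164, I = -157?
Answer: 2758786129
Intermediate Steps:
(Z(-5, I) - 30975)*(-43402 - 46137) = (164 - 30975)*(-43402 - 46137) = -30811*(-89539) = 2758786129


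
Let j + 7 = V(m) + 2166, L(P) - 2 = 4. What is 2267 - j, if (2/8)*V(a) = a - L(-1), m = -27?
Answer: 240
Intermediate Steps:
L(P) = 6 (L(P) = 2 + 4 = 6)
V(a) = -24 + 4*a (V(a) = 4*(a - 1*6) = 4*(a - 6) = 4*(-6 + a) = -24 + 4*a)
j = 2027 (j = -7 + ((-24 + 4*(-27)) + 2166) = -7 + ((-24 - 108) + 2166) = -7 + (-132 + 2166) = -7 + 2034 = 2027)
2267 - j = 2267 - 1*2027 = 2267 - 2027 = 240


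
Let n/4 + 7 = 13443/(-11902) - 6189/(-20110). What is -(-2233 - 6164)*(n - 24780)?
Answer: -12466526611793724/59837305 ≈ -2.0834e+8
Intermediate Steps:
n = -1872121792/59837305 (n = -28 + 4*(13443/(-11902) - 6189/(-20110)) = -28 + 4*(13443*(-1/11902) - 6189*(-1/20110)) = -28 + 4*(-13443/11902 + 6189/20110) = -28 + 4*(-49169313/59837305) = -28 - 196677252/59837305 = -1872121792/59837305 ≈ -31.287)
-(-2233 - 6164)*(n - 24780) = -(-2233 - 6164)*(-1872121792/59837305 - 24780) = -(-8397)*(-1484640539692)/59837305 = -1*12466526611793724/59837305 = -12466526611793724/59837305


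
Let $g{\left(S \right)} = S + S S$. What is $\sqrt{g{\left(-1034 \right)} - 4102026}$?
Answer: $4 i \sqrt{189619} \approx 1741.8 i$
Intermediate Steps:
$g{\left(S \right)} = S + S^{2}$
$\sqrt{g{\left(-1034 \right)} - 4102026} = \sqrt{- 1034 \left(1 - 1034\right) - 4102026} = \sqrt{\left(-1034\right) \left(-1033\right) - 4102026} = \sqrt{1068122 - 4102026} = \sqrt{-3033904} = 4 i \sqrt{189619}$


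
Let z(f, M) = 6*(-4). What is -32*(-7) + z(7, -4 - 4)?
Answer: 200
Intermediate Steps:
z(f, M) = -24
-32*(-7) + z(7, -4 - 4) = -32*(-7) - 24 = 224 - 24 = 200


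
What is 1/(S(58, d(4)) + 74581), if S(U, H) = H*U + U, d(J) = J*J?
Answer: 1/75567 ≈ 1.3233e-5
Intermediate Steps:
d(J) = J**2
S(U, H) = U + H*U
1/(S(58, d(4)) + 74581) = 1/(58*(1 + 4**2) + 74581) = 1/(58*(1 + 16) + 74581) = 1/(58*17 + 74581) = 1/(986 + 74581) = 1/75567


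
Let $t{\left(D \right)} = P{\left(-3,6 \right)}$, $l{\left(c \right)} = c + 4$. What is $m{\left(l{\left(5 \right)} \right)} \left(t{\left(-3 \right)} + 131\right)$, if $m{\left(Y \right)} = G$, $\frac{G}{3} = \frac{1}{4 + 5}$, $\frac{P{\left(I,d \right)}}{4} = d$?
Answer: $\frac{155}{3} \approx 51.667$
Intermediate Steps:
$P{\left(I,d \right)} = 4 d$
$l{\left(c \right)} = 4 + c$
$t{\left(D \right)} = 24$ ($t{\left(D \right)} = 4 \cdot 6 = 24$)
$G = \frac{1}{3}$ ($G = \frac{3}{4 + 5} = \frac{3}{9} = 3 \cdot \frac{1}{9} = \frac{1}{3} \approx 0.33333$)
$m{\left(Y \right)} = \frac{1}{3}$
$m{\left(l{\left(5 \right)} \right)} \left(t{\left(-3 \right)} + 131\right) = \frac{24 + 131}{3} = \frac{1}{3} \cdot 155 = \frac{155}{3}$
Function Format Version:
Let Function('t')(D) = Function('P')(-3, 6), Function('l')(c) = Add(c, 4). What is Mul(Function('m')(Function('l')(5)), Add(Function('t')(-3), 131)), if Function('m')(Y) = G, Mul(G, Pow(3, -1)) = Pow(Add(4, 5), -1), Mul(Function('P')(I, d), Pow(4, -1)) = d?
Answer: Rational(155, 3) ≈ 51.667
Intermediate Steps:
Function('P')(I, d) = Mul(4, d)
Function('l')(c) = Add(4, c)
Function('t')(D) = 24 (Function('t')(D) = Mul(4, 6) = 24)
G = Rational(1, 3) (G = Mul(3, Pow(Add(4, 5), -1)) = Mul(3, Pow(9, -1)) = Mul(3, Rational(1, 9)) = Rational(1, 3) ≈ 0.33333)
Function('m')(Y) = Rational(1, 3)
Mul(Function('m')(Function('l')(5)), Add(Function('t')(-3), 131)) = Mul(Rational(1, 3), Add(24, 131)) = Mul(Rational(1, 3), 155) = Rational(155, 3)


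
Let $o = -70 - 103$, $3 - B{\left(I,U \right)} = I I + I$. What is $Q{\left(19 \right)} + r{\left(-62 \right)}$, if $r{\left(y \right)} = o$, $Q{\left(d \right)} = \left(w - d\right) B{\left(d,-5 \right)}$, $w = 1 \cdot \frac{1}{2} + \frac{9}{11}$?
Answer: $\frac{142847}{22} \approx 6493.0$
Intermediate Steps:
$B{\left(I,U \right)} = 3 - I - I^{2}$ ($B{\left(I,U \right)} = 3 - \left(I I + I\right) = 3 - \left(I^{2} + I\right) = 3 - \left(I + I^{2}\right) = 3 - I - I^{2}$)
$w = \frac{29}{22}$ ($w = 1 \cdot \frac{1}{2} + 9 \cdot \frac{1}{11} = \frac{1}{2} + \frac{9}{11} = \frac{29}{22} \approx 1.3182$)
$Q{\left(d \right)} = \left(\frac{29}{22} - d\right) \left(3 - d - d^{2}\right)$
$o = -173$
$r{\left(y \right)} = -173$
$Q{\left(19 \right)} + r{\left(-62 \right)} = \frac{\left(-29 + 22 \cdot 19\right) \left(-3 + 19 + 19^{2}\right)}{22} - 173 = \frac{\left(-29 + 418\right) \left(-3 + 19 + 361\right)}{22} - 173 = \frac{1}{22} \cdot 389 \cdot 377 - 173 = \frac{146653}{22} - 173 = \frac{142847}{22}$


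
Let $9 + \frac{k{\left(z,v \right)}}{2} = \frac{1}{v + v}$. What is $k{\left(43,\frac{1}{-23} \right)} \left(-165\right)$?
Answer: $6765$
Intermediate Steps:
$k{\left(z,v \right)} = -18 + \frac{1}{v}$ ($k{\left(z,v \right)} = -18 + \frac{2}{v + v} = -18 + \frac{2}{2 v} = -18 + 2 \frac{1}{2 v} = -18 + \frac{1}{v}$)
$k{\left(43,\frac{1}{-23} \right)} \left(-165\right) = \left(-18 + \frac{1}{\frac{1}{-23}}\right) \left(-165\right) = \left(-18 + \frac{1}{- \frac{1}{23}}\right) \left(-165\right) = \left(-18 - 23\right) \left(-165\right) = \left(-41\right) \left(-165\right) = 6765$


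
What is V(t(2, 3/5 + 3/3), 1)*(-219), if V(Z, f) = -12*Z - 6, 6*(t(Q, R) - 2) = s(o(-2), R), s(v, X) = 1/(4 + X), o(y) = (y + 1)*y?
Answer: 93075/14 ≈ 6648.2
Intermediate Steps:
o(y) = y*(1 + y) (o(y) = (1 + y)*y = y*(1 + y))
t(Q, R) = 2 + 1/(6*(4 + R))
V(Z, f) = -6 - 12*Z
V(t(2, 3/5 + 3/3), 1)*(-219) = (-6 - 2*(49 + 12*(3/5 + 3/3))/(4 + (3/5 + 3/3)))*(-219) = (-6 - 2*(49 + 12*(3*(⅕) + 3*(⅓)))/(4 + (3*(⅕) + 3*(⅓))))*(-219) = (-6 - 2*(49 + 12*(⅗ + 1))/(4 + (⅗ + 1)))*(-219) = (-6 - 2*(49 + 12*(8/5))/(4 + 8/5))*(-219) = (-6 - 2*(49 + 96/5)/28/5)*(-219) = (-6 - 2*5*341/(28*5))*(-219) = (-6 - 12*341/168)*(-219) = (-6 - 341/14)*(-219) = -425/14*(-219) = 93075/14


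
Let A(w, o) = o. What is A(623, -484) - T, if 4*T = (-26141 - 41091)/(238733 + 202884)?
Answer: -19429620/40147 ≈ -483.96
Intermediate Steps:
T = -1528/40147 (T = ((-26141 - 41091)/(238733 + 202884))/4 = (-67232/441617)/4 = (-67232*1/441617)/4 = (¼)*(-6112/40147) = -1528/40147 ≈ -0.038060)
A(623, -484) - T = -484 - 1*(-1528/40147) = -484 + 1528/40147 = -19429620/40147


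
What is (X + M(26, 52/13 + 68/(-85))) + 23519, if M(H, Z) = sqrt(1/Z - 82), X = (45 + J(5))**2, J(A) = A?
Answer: 26019 + I*sqrt(1307)/4 ≈ 26019.0 + 9.0381*I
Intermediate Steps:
X = 2500 (X = (45 + 5)**2 = 50**2 = 2500)
M(H, Z) = sqrt(-82 + 1/Z)
(X + M(26, 52/13 + 68/(-85))) + 23519 = (2500 + sqrt(-82 + 1/(52/13 + 68/(-85)))) + 23519 = (2500 + sqrt(-82 + 1/(52*(1/13) + 68*(-1/85)))) + 23519 = (2500 + sqrt(-82 + 1/(4 - 4/5))) + 23519 = (2500 + sqrt(-82 + 1/(16/5))) + 23519 = (2500 + sqrt(-82 + 5/16)) + 23519 = (2500 + sqrt(-1307/16)) + 23519 = (2500 + I*sqrt(1307)/4) + 23519 = 26019 + I*sqrt(1307)/4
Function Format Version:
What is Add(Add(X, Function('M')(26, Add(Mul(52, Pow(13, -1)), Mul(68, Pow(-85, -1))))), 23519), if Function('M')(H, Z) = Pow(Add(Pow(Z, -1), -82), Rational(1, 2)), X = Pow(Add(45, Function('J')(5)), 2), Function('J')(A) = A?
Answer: Add(26019, Mul(Rational(1, 4), I, Pow(1307, Rational(1, 2)))) ≈ Add(26019., Mul(9.0381, I))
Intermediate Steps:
X = 2500 (X = Pow(Add(45, 5), 2) = Pow(50, 2) = 2500)
Function('M')(H, Z) = Pow(Add(-82, Pow(Z, -1)), Rational(1, 2))
Add(Add(X, Function('M')(26, Add(Mul(52, Pow(13, -1)), Mul(68, Pow(-85, -1))))), 23519) = Add(Add(2500, Pow(Add(-82, Pow(Add(Mul(52, Pow(13, -1)), Mul(68, Pow(-85, -1))), -1)), Rational(1, 2))), 23519) = Add(Add(2500, Pow(Add(-82, Pow(Add(Mul(52, Rational(1, 13)), Mul(68, Rational(-1, 85))), -1)), Rational(1, 2))), 23519) = Add(Add(2500, Pow(Add(-82, Pow(Add(4, Rational(-4, 5)), -1)), Rational(1, 2))), 23519) = Add(Add(2500, Pow(Add(-82, Pow(Rational(16, 5), -1)), Rational(1, 2))), 23519) = Add(Add(2500, Pow(Add(-82, Rational(5, 16)), Rational(1, 2))), 23519) = Add(Add(2500, Pow(Rational(-1307, 16), Rational(1, 2))), 23519) = Add(Add(2500, Mul(Rational(1, 4), I, Pow(1307, Rational(1, 2)))), 23519) = Add(26019, Mul(Rational(1, 4), I, Pow(1307, Rational(1, 2))))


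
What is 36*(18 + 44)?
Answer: 2232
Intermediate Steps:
36*(18 + 44) = 36*62 = 2232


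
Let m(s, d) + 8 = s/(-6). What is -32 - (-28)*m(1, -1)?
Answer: -782/3 ≈ -260.67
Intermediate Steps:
m(s, d) = -8 - s/6 (m(s, d) = -8 + s/(-6) = -8 + s*(-1/6) = -8 - s/6)
-32 - (-28)*m(1, -1) = -32 - (-28)*(-8 - 1/6*1) = -32 - (-28)*(-8 - 1/6) = -32 - (-28)*(-49)/6 = -32 - 28*49/6 = -32 - 686/3 = -782/3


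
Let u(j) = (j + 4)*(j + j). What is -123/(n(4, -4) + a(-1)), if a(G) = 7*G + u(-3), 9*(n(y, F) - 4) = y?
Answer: 1107/77 ≈ 14.377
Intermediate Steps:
u(j) = 2*j*(4 + j) (u(j) = (4 + j)*(2*j) = 2*j*(4 + j))
n(y, F) = 4 + y/9
a(G) = -6 + 7*G (a(G) = 7*G + 2*(-3)*(4 - 3) = 7*G + 2*(-3)*1 = 7*G - 6 = -6 + 7*G)
-123/(n(4, -4) + a(-1)) = -123/((4 + (⅑)*4) + (-6 + 7*(-1))) = -123/((4 + 4/9) + (-6 - 7)) = -123/(40/9 - 13) = -123/(-77/9) = -9/77*(-123) = 1107/77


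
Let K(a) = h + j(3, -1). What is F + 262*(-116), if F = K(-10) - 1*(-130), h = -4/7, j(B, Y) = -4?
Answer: -211866/7 ≈ -30267.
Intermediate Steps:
h = -4/7 (h = -4*⅐ = -4/7 ≈ -0.57143)
K(a) = -32/7 (K(a) = -4/7 - 4 = -32/7)
F = 878/7 (F = -32/7 - 1*(-130) = -32/7 + 130 = 878/7 ≈ 125.43)
F + 262*(-116) = 878/7 + 262*(-116) = 878/7 - 30392 = -211866/7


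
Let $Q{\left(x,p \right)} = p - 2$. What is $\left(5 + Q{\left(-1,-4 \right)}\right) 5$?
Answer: $-5$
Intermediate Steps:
$Q{\left(x,p \right)} = -2 + p$
$\left(5 + Q{\left(-1,-4 \right)}\right) 5 = \left(5 - 6\right) 5 = \left(-1\right) 5 = -5$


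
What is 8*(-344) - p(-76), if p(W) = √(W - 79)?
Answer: -2752 - I*√155 ≈ -2752.0 - 12.45*I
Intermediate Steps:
p(W) = √(-79 + W)
8*(-344) - p(-76) = 8*(-344) - √(-79 - 76) = -2752 - √(-155) = -2752 - I*√155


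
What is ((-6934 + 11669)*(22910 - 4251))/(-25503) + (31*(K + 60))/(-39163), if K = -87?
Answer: -3460043998484/998773989 ≈ -3464.3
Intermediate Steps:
((-6934 + 11669)*(22910 - 4251))/(-25503) + (31*(K + 60))/(-39163) = ((-6934 + 11669)*(22910 - 4251))/(-25503) + (31*(-87 + 60))/(-39163) = (4735*18659)*(-1/25503) + (31*(-27))*(-1/39163) = 88350365*(-1/25503) - 837*(-1/39163) = -88350365/25503 + 837/39163 = -3460043998484/998773989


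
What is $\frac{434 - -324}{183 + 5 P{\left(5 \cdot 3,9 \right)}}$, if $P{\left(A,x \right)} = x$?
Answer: $\frac{379}{114} \approx 3.3246$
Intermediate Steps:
$\frac{434 - -324}{183 + 5 P{\left(5 \cdot 3,9 \right)}} = \frac{434 - -324}{183 + 5 \cdot 9} = \frac{434 + 324}{183 + 45} = \frac{758}{228} = 758 \cdot \frac{1}{228} = \frac{379}{114}$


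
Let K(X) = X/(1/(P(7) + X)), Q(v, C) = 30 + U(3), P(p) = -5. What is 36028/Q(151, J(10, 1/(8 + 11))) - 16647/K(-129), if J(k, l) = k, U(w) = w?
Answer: 207410219/190146 ≈ 1090.8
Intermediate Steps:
Q(v, C) = 33 (Q(v, C) = 30 + 3 = 33)
K(X) = X*(-5 + X) (K(X) = X/(1/(-5 + X)) = X*(-5 + X))
36028/Q(151, J(10, 1/(8 + 11))) - 16647/K(-129) = 36028/33 - 16647*(-1/(129*(-5 - 129))) = 36028*(1/33) - 16647/((-129*(-134))) = 36028/33 - 16647/17286 = 36028/33 - 16647*1/17286 = 36028/33 - 5549/5762 = 207410219/190146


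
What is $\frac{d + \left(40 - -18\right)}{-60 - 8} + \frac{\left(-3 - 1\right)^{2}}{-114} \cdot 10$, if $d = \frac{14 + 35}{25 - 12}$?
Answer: $- \frac{116491}{50388} \approx -2.3119$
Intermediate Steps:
$d = \frac{49}{13} \approx 3.7692$
$\frac{d + \left(40 - -18\right)}{-60 - 8} + \frac{\left(-3 - 1\right)^{2}}{-114} \cdot 10 = \frac{\frac{49}{13} + \left(40 - -18\right)}{-60 - 8} + \frac{\left(-3 - 1\right)^{2}}{-114} \cdot 10 = \frac{\frac{49}{13} + \left(40 + 18\right)}{-68} + \left(-4\right)^{2} \left(- \frac{1}{114}\right) 10 = \left(\frac{49}{13} + 58\right) \left(- \frac{1}{68}\right) + 16 \left(- \frac{1}{114}\right) 10 = \frac{803}{13} \left(- \frac{1}{68}\right) - \frac{80}{57} = - \frac{803}{884} - \frac{80}{57} = - \frac{116491}{50388}$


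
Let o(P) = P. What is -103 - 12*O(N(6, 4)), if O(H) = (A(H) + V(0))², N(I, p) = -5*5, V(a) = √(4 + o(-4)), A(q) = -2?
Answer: -151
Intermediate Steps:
V(a) = 0 (V(a) = √(4 - 4) = √0 = 0)
N(I, p) = -25
O(H) = 4 (O(H) = (-2 + 0)² = (-2)² = 4)
-103 - 12*O(N(6, 4)) = -103 - 12*4 = -103 - 48 = -151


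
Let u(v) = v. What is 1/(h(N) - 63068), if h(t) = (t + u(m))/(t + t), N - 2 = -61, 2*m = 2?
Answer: -59/3720983 ≈ -1.5856e-5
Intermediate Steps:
m = 1 (m = (½)*2 = 1)
N = -59 (N = 2 - 61 = -59)
h(t) = (1 + t)/(2*t) (h(t) = (t + 1)/(t + t) = (1 + t)/((2*t)) = (1 + t)*(1/(2*t)) = (1 + t)/(2*t))
1/(h(N) - 63068) = 1/((½)*(1 - 59)/(-59) - 63068) = 1/((½)*(-1/59)*(-58) - 63068) = 1/(29/59 - 63068) = 1/(-3720983/59) = -59/3720983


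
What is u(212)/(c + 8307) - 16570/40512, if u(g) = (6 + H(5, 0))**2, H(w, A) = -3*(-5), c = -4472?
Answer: -22840079/77681760 ≈ -0.29402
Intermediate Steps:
H(w, A) = 15
u(g) = 441 (u(g) = (6 + 15)**2 = 21**2 = 441)
u(212)/(c + 8307) - 16570/40512 = 441/(-4472 + 8307) - 16570/40512 = 441/3835 - 16570*1/40512 = 441*(1/3835) - 8285/20256 = 441/3835 - 8285/20256 = -22840079/77681760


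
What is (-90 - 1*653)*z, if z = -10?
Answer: 7430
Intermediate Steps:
(-90 - 1*653)*z = (-90 - 1*653)*(-10) = (-90 - 653)*(-10) = -743*(-10) = 7430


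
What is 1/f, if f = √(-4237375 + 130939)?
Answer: -I*√1026609/2053218 ≈ -0.00049348*I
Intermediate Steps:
f = 2*I*√1026609 (f = √(-4106436) = 2*I*√1026609 ≈ 2026.4*I)
1/f = 1/(2*I*√1026609) = -I*√1026609/2053218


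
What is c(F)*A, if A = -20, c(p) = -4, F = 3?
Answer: 80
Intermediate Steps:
c(F)*A = -4*(-20) = 80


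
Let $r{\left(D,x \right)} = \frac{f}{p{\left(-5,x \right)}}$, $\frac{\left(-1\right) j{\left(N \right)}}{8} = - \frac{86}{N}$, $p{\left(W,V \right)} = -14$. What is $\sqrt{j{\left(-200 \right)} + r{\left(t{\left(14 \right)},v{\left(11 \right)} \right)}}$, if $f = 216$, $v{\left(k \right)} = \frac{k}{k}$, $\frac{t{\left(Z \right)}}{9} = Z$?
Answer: $\frac{i \sqrt{23114}}{35} \approx 4.3438 i$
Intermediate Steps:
$j{\left(N \right)} = \frac{688}{N}$ ($j{\left(N \right)} = - 8 \left(- \frac{86}{N}\right) = \frac{688}{N}$)
$t{\left(Z \right)} = 9 Z$
$v{\left(k \right)} = 1$
$r{\left(D,x \right)} = - \frac{108}{7}$ ($r{\left(D,x \right)} = \frac{216}{-14} = 216 \left(- \frac{1}{14}\right) = - \frac{108}{7}$)
$\sqrt{j{\left(-200 \right)} + r{\left(t{\left(14 \right)},v{\left(11 \right)} \right)}} = \sqrt{\frac{688}{-200} - \frac{108}{7}} = \sqrt{688 \left(- \frac{1}{200}\right) - \frac{108}{7}} = \sqrt{- \frac{86}{25} - \frac{108}{7}} = \sqrt{- \frac{3302}{175}} = \frac{i \sqrt{23114}}{35}$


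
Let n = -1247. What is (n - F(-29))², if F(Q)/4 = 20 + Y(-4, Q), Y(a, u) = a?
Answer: 1718721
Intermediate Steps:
F(Q) = 64 (F(Q) = 4*(20 - 4) = 4*16 = 64)
(n - F(-29))² = (-1247 - 1*64)² = (-1247 - 64)² = (-1311)² = 1718721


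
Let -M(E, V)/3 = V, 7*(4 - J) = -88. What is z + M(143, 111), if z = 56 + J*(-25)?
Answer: -4839/7 ≈ -691.29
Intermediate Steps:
J = 116/7 (J = 4 - 1/7*(-88) = 4 + 88/7 = 116/7 ≈ 16.571)
M(E, V) = -3*V
z = -2508/7 (z = 56 + (116/7)*(-25) = 56 - 2900/7 = -2508/7 ≈ -358.29)
z + M(143, 111) = -2508/7 - 3*111 = -2508/7 - 333 = -4839/7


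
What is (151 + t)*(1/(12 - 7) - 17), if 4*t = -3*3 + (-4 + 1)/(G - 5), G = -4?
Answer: -12502/5 ≈ -2500.4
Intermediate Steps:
t = -13/6 (t = (-3*3 + (-4 + 1)/(-4 - 5))/4 = (-9 - 3/(-9))/4 = (-9 - 3*(-⅑))/4 = (-9 + ⅓)/4 = (¼)*(-26/3) = -13/6 ≈ -2.1667)
(151 + t)*(1/(12 - 7) - 17) = (151 - 13/6)*(1/(12 - 7) - 17) = 893*(1/5 - 17)/6 = 893*(⅕ - 17)/6 = (893/6)*(-84/5) = -12502/5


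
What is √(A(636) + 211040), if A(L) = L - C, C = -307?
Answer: √211983 ≈ 460.42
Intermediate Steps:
A(L) = 307 + L (A(L) = L - 1*(-307) = L + 307 = 307 + L)
√(A(636) + 211040) = √((307 + 636) + 211040) = √(943 + 211040) = √211983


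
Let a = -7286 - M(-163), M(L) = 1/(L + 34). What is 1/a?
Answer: -129/939893 ≈ -0.00013725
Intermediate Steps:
M(L) = 1/(34 + L)
a = -939893/129 (a = -7286 - 1/(34 - 163) = -7286 - 1/(-129) = -7286 - 1*(-1/129) = -7286 + 1/129 = -939893/129 ≈ -7286.0)
1/a = 1/(-939893/129) = -129/939893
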